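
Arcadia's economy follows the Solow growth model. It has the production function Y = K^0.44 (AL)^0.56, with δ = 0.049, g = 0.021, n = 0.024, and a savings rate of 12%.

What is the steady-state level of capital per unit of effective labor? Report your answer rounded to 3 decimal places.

k* = 1.547

At the steady state, Δk = 0, so s·k^α = (n + g + δ)·k.
Dividing both sides by k: k^(1−α) = s / (n + g + δ).
k^0.56 = 0.12 / (0.024 + 0.021 + 0.049) = 0.12 / 0.094 = 1.2766
k* = 1.2766^(1/0.56) ≈ 1.5466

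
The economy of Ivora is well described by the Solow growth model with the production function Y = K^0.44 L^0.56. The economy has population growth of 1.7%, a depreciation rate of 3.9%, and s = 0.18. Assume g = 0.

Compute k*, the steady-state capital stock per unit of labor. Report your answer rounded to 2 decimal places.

Steady state requires s·f(k) = (n + δ)·k, i.e. s·k^α = (n + δ)·k.
Rearranging, k^(1−α) = s / (n + δ).
k^0.56 = 0.18 / (0.017 + 0.039) = 0.18 / 0.056 = 3.2143
k* = 3.2143^(1/0.56) ≈ 8.0447

k* = 8.04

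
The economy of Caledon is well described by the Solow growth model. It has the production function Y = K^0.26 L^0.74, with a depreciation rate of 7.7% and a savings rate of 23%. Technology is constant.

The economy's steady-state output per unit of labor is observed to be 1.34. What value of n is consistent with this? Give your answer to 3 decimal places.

Steady state requires s·f(k) = (n + δ)·k, i.e. s·k^α = (n + δ)·k.
Since y* = [s/(n + δ)]^(α/(1−α)), we have s/(n + δ) = (y*)^((1−α)/α) = 1.34^2.8462 = 2.3002.
Therefore n + δ = s / 2.3002 = 0.23 / 2.3002 = 0.1000, so n = 0.1000 − 0.077 = 0.0230.

n ≈ 0.023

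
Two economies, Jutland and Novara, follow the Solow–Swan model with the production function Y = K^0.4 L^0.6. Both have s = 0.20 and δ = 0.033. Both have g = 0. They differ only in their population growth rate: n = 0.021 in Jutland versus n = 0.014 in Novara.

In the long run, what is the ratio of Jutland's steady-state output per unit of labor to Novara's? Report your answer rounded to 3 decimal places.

Steady-state y* = [s/(n + δ)]^(α/(1−α)), so the ratio is [ (s_J/(n + δ)_J) / (s_N/(n + δ)_N) ]^0.6667.
s_J/(n + δ)_J = 0.20/0.054 = 3.7037; s_N/(n + δ)_N = 0.20/0.047 = 4.2553.
Ratio = (3.7037/4.2553)^0.6667 = 0.8704^0.6667 ≈ 0.9116

ratio ≈ 0.912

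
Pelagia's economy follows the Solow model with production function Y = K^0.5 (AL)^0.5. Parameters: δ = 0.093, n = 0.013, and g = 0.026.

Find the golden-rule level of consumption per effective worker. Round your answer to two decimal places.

c_gold ≈ 1.89

At the golden rule, f'(k) = n + g + δ, so α·k^(α−1) = n + g + δ and k_gold = (α/(n + g + δ))^(1/(1−α)).
k_gold = (0.5/0.132)^(1/0.5) = 3.7879^2 ≈ 14.3482
c_gold = f(k_gold) − (n + g + δ)·k_gold = 3.7879 − 0.132×14.3482 ≈ 1.8939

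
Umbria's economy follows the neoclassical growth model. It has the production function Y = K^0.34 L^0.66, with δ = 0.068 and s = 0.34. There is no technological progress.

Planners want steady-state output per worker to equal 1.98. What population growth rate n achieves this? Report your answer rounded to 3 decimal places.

n ≈ 0.022

Steady state requires s·f(k) = (n + δ)·k, i.e. s·k^α = (n + δ)·k.
Since y* = [s/(n + δ)]^(α/(1−α)), we have s/(n + δ) = (y*)^((1−α)/α) = 1.98^1.9412 = 3.7661.
Therefore n + δ = s / 3.7661 = 0.34 / 3.7661 = 0.0903, so n = 0.0903 − 0.068 = 0.0223.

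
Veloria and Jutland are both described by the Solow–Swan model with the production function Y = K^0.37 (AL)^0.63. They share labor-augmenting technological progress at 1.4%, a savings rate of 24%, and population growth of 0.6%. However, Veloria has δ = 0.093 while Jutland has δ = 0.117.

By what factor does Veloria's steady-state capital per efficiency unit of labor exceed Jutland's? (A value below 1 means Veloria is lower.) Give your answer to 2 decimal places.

Steady-state k* = [s/(n + g + δ)]^(1/(1−α)), so the ratio is [ (s_V/(n + g + δ)_V) / (s_J/(n + g + δ)_J) ]^1.5873.
s_V/(n + g + δ)_V = 0.24/0.113 = 2.1239; s_J/(n + g + δ)_J = 0.24/0.137 = 1.7518.
Ratio = (2.1239/1.7518)^1.5873 = 1.2124^1.5873 ≈ 1.3576

ratio ≈ 1.36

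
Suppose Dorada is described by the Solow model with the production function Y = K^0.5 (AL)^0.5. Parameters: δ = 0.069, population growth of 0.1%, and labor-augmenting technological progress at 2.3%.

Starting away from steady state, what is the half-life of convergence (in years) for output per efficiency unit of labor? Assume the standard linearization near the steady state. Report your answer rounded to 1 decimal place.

Near the steady state the convergence rate is λ = (1 − α)(n + g + δ).
λ = (1 − 0.5) × 0.093 = 0.5 × 0.093 = 0.0465
Half-life = ln 2 / λ = 0.6931 / 0.0465 ≈ 14.91 years

t_½ ≈ 14.9 years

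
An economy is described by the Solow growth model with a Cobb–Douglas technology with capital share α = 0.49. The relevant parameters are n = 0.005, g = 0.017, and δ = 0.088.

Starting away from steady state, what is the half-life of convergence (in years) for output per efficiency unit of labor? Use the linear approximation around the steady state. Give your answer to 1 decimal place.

half-life ≈ 12.4 years

Near the steady state the convergence rate is λ = (1 − α)(n + g + δ).
λ = (1 − 0.49) × 0.110 = 0.51 × 0.110 = 0.0561
Half-life = ln 2 / λ = 0.6931 / 0.0561 ≈ 12.35 years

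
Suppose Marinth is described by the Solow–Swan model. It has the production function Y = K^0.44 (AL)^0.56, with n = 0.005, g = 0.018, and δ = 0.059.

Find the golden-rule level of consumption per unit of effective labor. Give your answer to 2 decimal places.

c_gold ≈ 2.10

At the golden rule, f'(k) = n + g + δ, so α·k^(α−1) = n + g + δ and k_gold = (α/(n + g + δ))^(1/(1−α)).
k_gold = (0.44/0.082)^(1/0.56) = 5.3659^1.7857 ≈ 20.0874
c_gold = f(k_gold) − (n + g + δ)·k_gold = 3.7436 − 0.082×20.0874 ≈ 2.0964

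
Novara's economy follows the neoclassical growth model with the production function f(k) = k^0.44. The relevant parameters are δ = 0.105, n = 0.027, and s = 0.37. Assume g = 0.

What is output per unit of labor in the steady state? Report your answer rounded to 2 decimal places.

y* ≈ 2.25

At the steady state, Δk = 0, so s·k^α = (n + δ)·k.
Dividing both sides by k: k^(1−α) = s / (n + δ).
k^0.56 = 0.37 / (0.027 + 0.105) = 0.37 / 0.132 = 2.8030
k* = 2.8030^(1/0.56) ≈ 6.2998
y* = (k*)^α = 6.2998^0.44 ≈ 2.2475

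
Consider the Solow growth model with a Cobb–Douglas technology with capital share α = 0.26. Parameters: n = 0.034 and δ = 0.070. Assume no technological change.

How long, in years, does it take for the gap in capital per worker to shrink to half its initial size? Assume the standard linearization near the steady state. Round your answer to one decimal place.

Near the steady state the convergence rate is λ = (1 − α)(n + δ).
λ = (1 − 0.26) × 0.104 = 0.74 × 0.104 = 0.07696
Half-life = ln 2 / λ = 0.6931 / 0.07696 ≈ 9.01 years

half-life ≈ 9.0 years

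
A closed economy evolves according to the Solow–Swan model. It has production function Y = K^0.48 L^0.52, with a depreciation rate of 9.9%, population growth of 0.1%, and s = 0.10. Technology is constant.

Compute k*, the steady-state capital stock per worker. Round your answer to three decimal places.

In steady state, investment equals break-even investment: s·k^α = (n + δ)·k.
Rearranging, k^(1−α) = s / (n + δ).
k^0.52 = 0.10 / (0.001 + 0.099) = 0.10 / 0.100 = 1.0000
k* = 1.0000^(1/0.52) ≈ 1.0000

k* ≈ 1.000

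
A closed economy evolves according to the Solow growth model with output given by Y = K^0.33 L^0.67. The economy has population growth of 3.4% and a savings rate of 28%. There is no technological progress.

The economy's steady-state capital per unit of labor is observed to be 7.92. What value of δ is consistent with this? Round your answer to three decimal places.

δ ≈ 0.036

Steady state requires s·f(k) = (n + δ)·k, i.e. s·k^α = (n + δ)·k.
So s / (n + δ) = (k*)^(1−α) = 7.92^0.67 = 4.0008.
Therefore n + δ = s / 4.0008 = 0.28 / 4.0008 = 0.0700, so δ = 0.0700 − 0.034 = 0.0360.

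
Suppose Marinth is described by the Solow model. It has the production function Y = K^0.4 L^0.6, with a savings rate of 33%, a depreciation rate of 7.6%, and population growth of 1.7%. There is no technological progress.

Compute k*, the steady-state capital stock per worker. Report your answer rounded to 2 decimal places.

At the steady state, Δk = 0, so s·k^α = (n + δ)·k.
Dividing both sides by k: k^(1−α) = s / (n + δ).
k^0.6 = 0.33 / (0.017 + 0.076) = 0.33 / 0.093 = 3.5484
k* = 3.5484^(1/0.6) ≈ 8.2551

k* ≈ 8.26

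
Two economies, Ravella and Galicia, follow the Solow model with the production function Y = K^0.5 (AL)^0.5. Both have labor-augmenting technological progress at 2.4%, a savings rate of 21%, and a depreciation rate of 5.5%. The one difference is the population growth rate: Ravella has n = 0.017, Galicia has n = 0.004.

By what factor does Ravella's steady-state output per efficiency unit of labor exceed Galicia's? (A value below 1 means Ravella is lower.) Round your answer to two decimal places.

y*_R / y*_G ≈ 0.86

Steady-state y* = [s/(n + g + δ)]^(α/(1−α)), so the ratio is [ (s_R/(n + g + δ)_R) / (s_G/(n + g + δ)_G) ]^1.
s_R/(n + g + δ)_R = 0.21/0.096 = 2.1875; s_G/(n + g + δ)_G = 0.21/0.083 = 2.5301.
Ratio = (2.1875/2.5301)^1 = 0.8646^1 ≈ 0.8646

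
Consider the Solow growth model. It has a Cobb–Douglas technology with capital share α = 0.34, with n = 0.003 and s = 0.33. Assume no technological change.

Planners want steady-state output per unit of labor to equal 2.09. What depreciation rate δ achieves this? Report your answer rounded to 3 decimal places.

At the steady state, Δk = 0, so s·k^α = (n + δ)·k.
Since y* = [s/(n + δ)]^(α/(1−α)), we have s/(n + δ) = (y*)^((1−α)/α) = 2.09^1.9412 = 4.1828.
Therefore n + δ = s / 4.1828 = 0.33 / 4.1828 = 0.0789, so δ = 0.0789 − 0.003 = 0.0759.

δ ≈ 0.076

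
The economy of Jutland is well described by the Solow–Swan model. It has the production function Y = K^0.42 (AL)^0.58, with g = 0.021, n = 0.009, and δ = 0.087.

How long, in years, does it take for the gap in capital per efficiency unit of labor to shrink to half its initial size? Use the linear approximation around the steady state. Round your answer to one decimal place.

half-life ≈ 10.2 years

Near the steady state the convergence rate is λ = (1 − α)(n + g + δ).
λ = (1 − 0.42) × 0.117 = 0.58 × 0.117 = 0.06786
Half-life = ln 2 / λ = 0.6931 / 0.06786 ≈ 10.21 years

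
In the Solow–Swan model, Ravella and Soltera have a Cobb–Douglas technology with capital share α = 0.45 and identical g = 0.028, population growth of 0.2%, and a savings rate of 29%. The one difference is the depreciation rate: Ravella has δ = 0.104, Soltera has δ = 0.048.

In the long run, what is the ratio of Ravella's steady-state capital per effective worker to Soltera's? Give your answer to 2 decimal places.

Steady-state k* = [s/(n + g + δ)]^(1/(1−α)), so the ratio is [ (s_R/(n + g + δ)_R) / (s_S/(n + g + δ)_S) ]^1.8182.
s_R/(n + g + δ)_R = 0.29/0.134 = 2.1642; s_S/(n + g + δ)_S = 0.29/0.078 = 3.7179.
Ratio = (2.1642/3.7179)^1.8182 = 0.5821^1.8182 ≈ 0.3739

ratio ≈ 0.37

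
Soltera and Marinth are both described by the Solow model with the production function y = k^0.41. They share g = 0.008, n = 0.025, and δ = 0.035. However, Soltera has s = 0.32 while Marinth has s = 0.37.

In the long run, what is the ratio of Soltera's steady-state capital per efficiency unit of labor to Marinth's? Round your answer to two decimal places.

k*_S / k*_M ≈ 0.78

Steady-state k* = [s/(n + g + δ)]^(1/(1−α)), so the ratio is [ (s_S/(n + g + δ)_S) / (s_M/(n + g + δ)_M) ]^1.6949.
s_S/(n + g + δ)_S = 0.32/0.068 = 4.7059; s_M/(n + g + δ)_M = 0.37/0.068 = 5.4412.
Ratio = (4.7059/5.4412)^1.6949 = 0.8649^1.6949 ≈ 0.7819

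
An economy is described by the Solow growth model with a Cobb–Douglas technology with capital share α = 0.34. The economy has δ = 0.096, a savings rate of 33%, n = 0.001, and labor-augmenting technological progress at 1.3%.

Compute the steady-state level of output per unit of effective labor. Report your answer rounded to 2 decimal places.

Steady state requires s·f(k) = (n + g + δ)·k, i.e. s·k^α = (n + g + δ)·k.
Rearranging, k^(1−α) = s / (n + g + δ).
k^0.66 = 0.33 / (0.001 + 0.013 + 0.096) = 0.33 / 0.110 = 3.0000
k* = 3.0000^(1/0.66) ≈ 5.2834
y* = (k*)^α = 5.2834^0.34 ≈ 1.7611

y* = 1.76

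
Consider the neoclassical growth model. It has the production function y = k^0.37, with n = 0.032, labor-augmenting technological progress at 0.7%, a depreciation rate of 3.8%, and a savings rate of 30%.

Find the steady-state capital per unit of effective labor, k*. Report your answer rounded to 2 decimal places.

k* = 8.66

In steady state, investment equals break-even investment: s·k^α = (n + g + δ)·k.
Dividing both sides by k: k^(1−α) = s / (n + g + δ).
k^0.63 = 0.30 / (0.032 + 0.007 + 0.038) = 0.30 / 0.077 = 3.8961
k* = 3.8961^(1/0.63) ≈ 8.6598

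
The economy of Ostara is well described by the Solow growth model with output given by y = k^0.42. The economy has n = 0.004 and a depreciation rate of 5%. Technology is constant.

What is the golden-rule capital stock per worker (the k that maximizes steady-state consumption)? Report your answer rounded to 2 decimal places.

The golden rule sets f'(k) = n + δ, i.e. α·k^(α−1) = n + δ.
So k^(1−α) = α / (n + δ) = 0.42 / 0.054 = 7.7778.
k_gold = 7.7778^(1/0.58) ≈ 34.3526

k_gold ≈ 34.35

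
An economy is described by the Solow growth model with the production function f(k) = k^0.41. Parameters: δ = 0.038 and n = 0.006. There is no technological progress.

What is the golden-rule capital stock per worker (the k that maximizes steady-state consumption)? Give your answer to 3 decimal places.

The golden rule sets f'(k) = n + δ, i.e. α·k^(α−1) = n + δ.
So k^(1−α) = α / (n + δ) = 0.41 / 0.044 = 9.3182.
k_gold = 9.3182^(1/0.59) ≈ 43.9476

k_gold ≈ 43.948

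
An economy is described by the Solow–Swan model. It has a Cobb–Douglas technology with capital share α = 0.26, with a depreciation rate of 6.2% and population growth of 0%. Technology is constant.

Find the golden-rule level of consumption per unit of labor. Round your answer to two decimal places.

c_gold ≈ 1.22

At the golden rule, f'(k) = n + δ, so α·k^(α−1) = n + δ and k_gold = (α/(n + δ))^(1/(1−α)).
k_gold = (0.26/0.062)^(1/0.74) = 4.1935^1.3514 ≈ 6.9398
c_gold = f(k_gold) − (n + δ)·k_gold = 1.6548 − 0.062×6.9398 ≈ 1.2245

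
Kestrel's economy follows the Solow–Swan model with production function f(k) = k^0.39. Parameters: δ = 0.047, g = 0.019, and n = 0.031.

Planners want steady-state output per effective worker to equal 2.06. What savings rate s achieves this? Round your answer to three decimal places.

s ≈ 0.300

Steady state requires s·f(k) = (n + g + δ)·k, i.e. s·k^α = (n + g + δ)·k.
Since y* = [s/(n + g + δ)]^(α/(1−α)), we have s/(n + g + δ) = (y*)^((1−α)/α) = 2.06^1.5641 = 3.0968.
Therefore s = 3.0968 × (n + g + δ) = 3.0968 × 0.097 = 0.3004.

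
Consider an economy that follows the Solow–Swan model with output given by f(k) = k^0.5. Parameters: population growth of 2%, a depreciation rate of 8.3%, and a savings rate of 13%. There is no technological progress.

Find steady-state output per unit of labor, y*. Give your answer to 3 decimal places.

At the steady state, Δk = 0, so s·k^α = (n + δ)·k.
Dividing both sides by k: k^(1−α) = s / (n + δ).
k^0.5 = 0.13 / (0.020 + 0.083) = 0.13 / 0.103 = 1.2621
k* = 1.2621^(1/0.5) ≈ 1.5929
y* = (k*)^α = 1.5929^0.5 ≈ 1.2621

y* ≈ 1.262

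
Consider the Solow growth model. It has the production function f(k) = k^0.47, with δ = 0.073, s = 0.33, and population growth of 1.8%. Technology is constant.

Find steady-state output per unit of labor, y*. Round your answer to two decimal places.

y* = 3.13

In steady state, investment equals break-even investment: s·k^α = (n + δ)·k.
Dividing both sides by k: k^(1−α) = s / (n + δ).
k^0.53 = 0.33 / (0.018 + 0.073) = 0.33 / 0.091 = 3.6264
k* = 3.6264^(1/0.53) ≈ 11.3662
y* = (k*)^α = 11.3662^0.47 ≈ 3.1343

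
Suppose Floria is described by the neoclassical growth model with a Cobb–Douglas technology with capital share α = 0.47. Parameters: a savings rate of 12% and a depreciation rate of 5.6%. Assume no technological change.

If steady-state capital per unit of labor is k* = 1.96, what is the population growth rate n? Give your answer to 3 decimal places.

At the steady state, Δk = 0, so s·k^α = (n + δ)·k.
So s / (n + δ) = (k*)^(1−α) = 1.96^0.53 = 1.4286.
Therefore n + δ = s / 1.4286 = 0.12 / 1.4286 = 0.0840, so n = 0.0840 − 0.056 = 0.0280.

n ≈ 0.028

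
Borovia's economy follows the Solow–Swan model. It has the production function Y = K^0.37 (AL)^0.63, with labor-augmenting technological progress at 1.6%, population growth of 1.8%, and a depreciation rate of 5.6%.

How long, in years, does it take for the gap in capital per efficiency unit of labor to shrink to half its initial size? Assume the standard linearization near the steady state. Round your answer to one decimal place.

Near the steady state the convergence rate is λ = (1 − α)(n + g + δ).
λ = (1 − 0.37) × 0.090 = 0.63 × 0.090 = 0.0567
Half-life = ln 2 / λ = 0.6931 / 0.0567 ≈ 12.22 years

about 12.2 years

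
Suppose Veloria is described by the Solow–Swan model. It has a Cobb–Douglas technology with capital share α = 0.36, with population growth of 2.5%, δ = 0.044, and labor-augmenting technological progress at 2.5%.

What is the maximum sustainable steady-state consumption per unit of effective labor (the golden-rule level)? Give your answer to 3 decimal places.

At the golden rule, f'(k) = n + g + δ, so α·k^(α−1) = n + g + δ and k_gold = (α/(n + g + δ))^(1/(1−α)).
k_gold = (0.36/0.094)^(1/0.64) = 3.8298^1.5625 ≈ 8.1510
c_gold = f(k_gold) − (n + g + δ)·k_gold = 2.1283 − 0.094×8.1510 ≈ 1.3621

c_gold ≈ 1.362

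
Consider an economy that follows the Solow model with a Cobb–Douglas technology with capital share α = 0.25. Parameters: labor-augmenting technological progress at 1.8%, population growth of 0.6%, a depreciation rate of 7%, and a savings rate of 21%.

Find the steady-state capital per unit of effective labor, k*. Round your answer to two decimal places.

k* = 2.92

In steady state, investment equals break-even investment: s·k^α = (n + g + δ)·k.
Rearranging, k^(1−α) = s / (n + g + δ).
k^0.75 = 0.21 / (0.006 + 0.018 + 0.070) = 0.21 / 0.094 = 2.2340
k* = 2.2340^(1/0.75) ≈ 2.9204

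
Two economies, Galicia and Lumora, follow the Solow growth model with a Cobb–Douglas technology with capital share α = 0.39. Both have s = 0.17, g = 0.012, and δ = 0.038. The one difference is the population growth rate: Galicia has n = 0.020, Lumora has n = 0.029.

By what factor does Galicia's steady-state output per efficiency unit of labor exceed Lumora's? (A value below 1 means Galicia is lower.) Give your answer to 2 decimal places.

y*_G / y*_L ≈ 1.08

Steady-state y* = [s/(n + g + δ)]^(α/(1−α)), so the ratio is [ (s_G/(n + g + δ)_G) / (s_L/(n + g + δ)_L) ]^0.6393.
s_G/(n + g + δ)_G = 0.17/0.070 = 2.4286; s_L/(n + g + δ)_L = 0.17/0.079 = 2.1519.
Ratio = (2.4286/2.1519)^0.6393 = 1.1286^0.6393 ≈ 1.0804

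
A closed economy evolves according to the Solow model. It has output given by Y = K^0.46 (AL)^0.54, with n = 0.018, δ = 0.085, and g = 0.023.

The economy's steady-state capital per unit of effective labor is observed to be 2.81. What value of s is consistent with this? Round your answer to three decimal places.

Steady state requires s·f(k) = (n + g + δ)·k, i.e. s·k^α = (n + g + δ)·k.
So s / (n + g + δ) = (k*)^(1−α) = 2.81^0.54 = 1.7470.
Therefore s = 1.7470 × (n + g + δ) = 1.7470 × 0.126 = 0.2201.

s ≈ 0.220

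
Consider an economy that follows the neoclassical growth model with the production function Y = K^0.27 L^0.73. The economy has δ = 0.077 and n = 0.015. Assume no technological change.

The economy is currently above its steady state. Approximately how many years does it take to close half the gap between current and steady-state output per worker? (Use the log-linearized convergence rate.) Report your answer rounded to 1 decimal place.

about 10.3 years

Near the steady state the convergence rate is λ = (1 − α)(n + δ).
λ = (1 − 0.27) × 0.092 = 0.73 × 0.092 = 0.06716
Half-life = ln 2 / λ = 0.6931 / 0.06716 ≈ 10.32 years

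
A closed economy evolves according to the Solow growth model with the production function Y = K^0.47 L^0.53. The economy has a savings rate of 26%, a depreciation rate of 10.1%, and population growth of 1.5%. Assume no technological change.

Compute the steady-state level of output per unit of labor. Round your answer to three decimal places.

In steady state, investment equals break-even investment: s·k^α = (n + δ)·k.
Dividing both sides by k: k^(1−α) = s / (n + δ).
k^0.53 = 0.26 / (0.015 + 0.101) = 0.26 / 0.116 = 2.2414
k* = 2.2414^(1/0.53) ≈ 4.5852
y* = (k*)^α = 4.5852^0.47 ≈ 2.0457

y* = 2.046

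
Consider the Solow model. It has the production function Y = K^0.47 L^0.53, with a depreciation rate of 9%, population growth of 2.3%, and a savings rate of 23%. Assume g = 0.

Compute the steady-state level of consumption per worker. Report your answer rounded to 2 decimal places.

In steady state, investment equals break-even investment: s·k^α = (n + δ)·k.
Rearranging, k^(1−α) = s / (n + δ).
k^0.53 = 0.23 / (0.023 + 0.090) = 0.23 / 0.113 = 2.0354
k* = 2.0354^(1/0.53) ≈ 3.8226
y* = (k*)^α = 3.8226^0.47 ≈ 1.8781
c* = (1 − s)·y* = (1 − 0.23) × 1.8781 ≈ 1.4461

c* = 1.45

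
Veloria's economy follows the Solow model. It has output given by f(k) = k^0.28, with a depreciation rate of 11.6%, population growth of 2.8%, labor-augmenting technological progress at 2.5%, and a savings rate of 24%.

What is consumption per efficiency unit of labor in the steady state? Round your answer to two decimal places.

c* ≈ 0.87

Steady state requires s·f(k) = (n + g + δ)·k, i.e. s·k^α = (n + g + δ)·k.
Dividing both sides by k: k^(1−α) = s / (n + g + δ).
k^0.72 = 0.24 / (0.028 + 0.025 + 0.116) = 0.24 / 0.169 = 1.4201
k* = 1.4201^(1/0.72) ≈ 1.6276
y* = (k*)^α = 1.6276^0.28 ≈ 1.1461
c* = (1 − s)·y* = (1 − 0.24) × 1.1461 ≈ 0.8710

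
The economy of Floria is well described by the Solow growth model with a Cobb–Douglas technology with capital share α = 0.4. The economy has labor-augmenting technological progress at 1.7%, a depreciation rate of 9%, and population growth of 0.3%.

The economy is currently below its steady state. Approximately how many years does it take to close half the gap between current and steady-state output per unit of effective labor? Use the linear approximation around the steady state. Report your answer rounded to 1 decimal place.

half-life ≈ 10.5 years

Near the steady state the convergence rate is λ = (1 − α)(n + g + δ).
λ = (1 − 0.4) × 0.110 = 0.6 × 0.110 = 0.0660
Half-life = ln 2 / λ = 0.6931 / 0.0660 ≈ 10.50 years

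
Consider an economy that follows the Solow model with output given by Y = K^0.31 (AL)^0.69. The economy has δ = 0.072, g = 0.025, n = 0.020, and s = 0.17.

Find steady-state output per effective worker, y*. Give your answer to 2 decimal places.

y* ≈ 1.18

Steady state requires s·f(k) = (n + g + δ)·k, i.e. s·k^α = (n + g + δ)·k.
Dividing both sides by k: k^(1−α) = s / (n + g + δ).
k^0.69 = 0.17 / (0.020 + 0.025 + 0.072) = 0.17 / 0.117 = 1.4530
k* = 1.4530^(1/0.69) ≈ 1.7186
y* = (k*)^α = 1.7186^0.31 ≈ 1.1828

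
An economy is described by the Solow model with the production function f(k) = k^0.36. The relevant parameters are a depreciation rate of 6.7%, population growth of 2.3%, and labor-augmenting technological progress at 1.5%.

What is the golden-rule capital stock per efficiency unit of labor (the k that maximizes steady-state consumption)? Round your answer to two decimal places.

k_gold ≈ 6.86

The golden rule sets f'(k) = n + g + δ, i.e. α·k^(α−1) = n + g + δ.
So k^(1−α) = α / (n + g + δ) = 0.36 / 0.105 = 3.4286.
k_gold = 3.4286^(1/0.64) ≈ 6.8568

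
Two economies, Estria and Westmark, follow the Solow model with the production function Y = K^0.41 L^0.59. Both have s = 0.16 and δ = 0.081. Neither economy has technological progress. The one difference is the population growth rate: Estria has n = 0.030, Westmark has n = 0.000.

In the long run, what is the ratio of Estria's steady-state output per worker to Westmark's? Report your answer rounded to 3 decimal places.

ratio ≈ 0.803

Steady-state y* = [s/(n + δ)]^(α/(1−α)), so the ratio is [ (s_E/(n + δ)_E) / (s_W/(n + δ)_W) ]^0.6949.
s_E/(n + δ)_E = 0.16/0.111 = 1.4414; s_W/(n + δ)_W = 0.16/0.081 = 1.9753.
Ratio = (1.4414/1.9753)^0.6949 = 0.7297^0.6949 ≈ 0.8033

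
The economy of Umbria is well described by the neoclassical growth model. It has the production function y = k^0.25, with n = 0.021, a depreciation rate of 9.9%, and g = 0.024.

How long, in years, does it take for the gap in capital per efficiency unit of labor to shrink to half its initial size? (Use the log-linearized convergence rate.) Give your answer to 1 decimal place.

Near the steady state the convergence rate is λ = (1 − α)(n + g + δ).
λ = (1 − 0.25) × 0.144 = 0.75 × 0.144 = 0.1080
Half-life = ln 2 / λ = 0.6931 / 0.1080 ≈ 6.42 years

half-life ≈ 6.4 years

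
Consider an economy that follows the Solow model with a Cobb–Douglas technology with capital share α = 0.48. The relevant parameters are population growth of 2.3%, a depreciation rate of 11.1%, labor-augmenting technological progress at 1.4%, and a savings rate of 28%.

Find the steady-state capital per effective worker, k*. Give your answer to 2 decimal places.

At the steady state, Δk = 0, so s·k^α = (n + g + δ)·k.
Dividing both sides by k: k^(1−α) = s / (n + g + δ).
k^0.52 = 0.28 / (0.023 + 0.014 + 0.111) = 0.28 / 0.148 = 1.8919
k* = 1.8919^(1/0.52) ≈ 3.4080

k* ≈ 3.41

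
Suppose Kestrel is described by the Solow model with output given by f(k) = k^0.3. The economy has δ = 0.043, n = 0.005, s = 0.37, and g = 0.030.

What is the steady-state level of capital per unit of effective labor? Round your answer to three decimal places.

k* = 9.244

At the steady state, Δk = 0, so s·k^α = (n + g + δ)·k.
Dividing both sides by k: k^(1−α) = s / (n + g + δ).
k^0.7 = 0.37 / (0.005 + 0.030 + 0.043) = 0.37 / 0.078 = 4.7436
k* = 4.7436^(1/0.7) ≈ 9.2442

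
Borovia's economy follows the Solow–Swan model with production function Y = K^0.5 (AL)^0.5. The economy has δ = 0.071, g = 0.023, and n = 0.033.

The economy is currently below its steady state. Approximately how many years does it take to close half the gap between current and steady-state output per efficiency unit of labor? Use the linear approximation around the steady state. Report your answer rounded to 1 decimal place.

about 10.9 years

Near the steady state the convergence rate is λ = (1 − α)(n + g + δ).
λ = (1 − 0.5) × 0.127 = 0.5 × 0.127 = 0.0635
Half-life = ln 2 / λ = 0.6931 / 0.0635 ≈ 10.91 years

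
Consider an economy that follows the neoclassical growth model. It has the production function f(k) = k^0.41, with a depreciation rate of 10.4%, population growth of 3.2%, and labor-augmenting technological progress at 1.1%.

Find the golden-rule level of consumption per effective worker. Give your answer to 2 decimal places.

At the golden rule, f'(k) = n + g + δ, so α·k^(α−1) = n + g + δ and k_gold = (α/(n + g + δ))^(1/(1−α)).
k_gold = (0.41/0.147)^(1/0.59) = 2.7891^1.6949 ≈ 5.6888
c_gold = f(k_gold) − (n + g + δ)·k_gold = 2.0397 − 0.147×5.6888 ≈ 1.2034

c_gold ≈ 1.20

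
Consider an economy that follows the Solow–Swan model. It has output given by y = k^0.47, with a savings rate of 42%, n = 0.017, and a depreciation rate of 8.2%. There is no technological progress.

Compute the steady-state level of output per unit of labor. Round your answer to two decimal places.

At the steady state, Δk = 0, so s·k^α = (n + δ)·k.
Dividing both sides by k: k^(1−α) = s / (n + δ).
k^0.53 = 0.42 / (0.017 + 0.082) = 0.42 / 0.099 = 4.2424
k* = 4.2424^(1/0.53) ≈ 15.2817
y* = (k*)^α = 15.2817^0.47 ≈ 3.6021

y* ≈ 3.60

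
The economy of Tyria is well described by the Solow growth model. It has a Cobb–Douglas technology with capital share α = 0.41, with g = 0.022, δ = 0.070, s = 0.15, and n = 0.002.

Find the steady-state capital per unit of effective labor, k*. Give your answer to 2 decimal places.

k* ≈ 2.21

In steady state, investment equals break-even investment: s·k^α = (n + g + δ)·k.
Dividing both sides by k: k^(1−α) = s / (n + g + δ).
k^0.59 = 0.15 / (0.002 + 0.022 + 0.070) = 0.15 / 0.094 = 1.5957
k* = 1.5957^(1/0.59) ≈ 2.2079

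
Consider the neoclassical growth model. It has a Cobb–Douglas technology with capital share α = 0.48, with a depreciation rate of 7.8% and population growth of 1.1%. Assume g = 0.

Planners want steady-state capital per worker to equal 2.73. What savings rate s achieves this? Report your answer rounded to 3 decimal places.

At the steady state, Δk = 0, so s·k^α = (n + δ)·k.
So s / (n + δ) = (k*)^(1−α) = 2.73^0.52 = 1.6858.
Therefore s = 1.6858 × (n + δ) = 1.6858 × 0.089 = 0.1500.

s ≈ 0.150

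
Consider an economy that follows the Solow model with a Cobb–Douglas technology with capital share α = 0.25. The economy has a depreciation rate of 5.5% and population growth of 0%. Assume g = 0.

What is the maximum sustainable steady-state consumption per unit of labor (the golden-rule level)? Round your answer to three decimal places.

c_gold ≈ 1.242

At the golden rule, f'(k) = n + δ, so α·k^(α−1) = n + δ and k_gold = (α/(n + δ))^(1/(1−α)).
k_gold = (0.25/0.055)^(1/0.75) = 4.5455^1.3333 ≈ 7.5293
c_gold = f(k_gold) − (n + δ)·k_gold = 1.6565 − 0.055×7.5293 ≈ 1.2424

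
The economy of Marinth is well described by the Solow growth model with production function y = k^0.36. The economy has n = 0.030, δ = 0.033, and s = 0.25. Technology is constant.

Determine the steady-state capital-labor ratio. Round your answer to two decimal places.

k* ≈ 8.62

In steady state, investment equals break-even investment: s·k^α = (n + δ)·k.
Rearranging, k^(1−α) = s / (n + δ).
k^0.64 = 0.25 / (0.030 + 0.033) = 0.25 / 0.063 = 3.9683
k* = 3.9683^(1/0.64) ≈ 8.6163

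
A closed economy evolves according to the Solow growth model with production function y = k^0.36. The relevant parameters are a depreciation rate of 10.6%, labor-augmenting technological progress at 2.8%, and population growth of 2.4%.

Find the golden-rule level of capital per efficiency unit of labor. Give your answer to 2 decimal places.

The golden rule sets f'(k) = n + g + δ, i.e. α·k^(α−1) = n + g + δ.
So k^(1−α) = α / (n + g + δ) = 0.36 / 0.158 = 2.2785.
k_gold = 2.2785^(1/0.64) ≈ 3.6210

k_gold ≈ 3.62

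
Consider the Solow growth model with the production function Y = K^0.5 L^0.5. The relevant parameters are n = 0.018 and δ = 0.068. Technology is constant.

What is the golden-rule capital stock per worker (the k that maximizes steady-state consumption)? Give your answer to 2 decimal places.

The golden rule sets f'(k) = n + δ, i.e. α·k^(α−1) = n + δ.
So k^(1−α) = α / (n + δ) = 0.5 / 0.086 = 5.8140.
k_gold = 5.8140^(1/0.5) ≈ 33.8026

k_gold ≈ 33.80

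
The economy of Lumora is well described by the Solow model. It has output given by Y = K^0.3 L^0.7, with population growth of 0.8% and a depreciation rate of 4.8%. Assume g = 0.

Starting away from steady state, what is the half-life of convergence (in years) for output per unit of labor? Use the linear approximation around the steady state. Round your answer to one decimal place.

half-life ≈ 17.7 years

Near the steady state the convergence rate is λ = (1 − α)(n + δ).
λ = (1 − 0.3) × 0.056 = 0.7 × 0.056 = 0.0392
Half-life = ln 2 / λ = 0.6931 / 0.0392 ≈ 17.68 years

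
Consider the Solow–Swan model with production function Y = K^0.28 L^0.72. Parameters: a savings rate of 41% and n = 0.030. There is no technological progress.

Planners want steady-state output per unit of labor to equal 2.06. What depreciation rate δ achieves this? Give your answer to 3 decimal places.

Steady state requires s·f(k) = (n + δ)·k, i.e. s·k^α = (n + δ)·k.
Since y* = [s/(n + δ)]^(α/(1−α)), we have s/(n + δ) = (y*)^((1−α)/α) = 2.06^2.5714 = 6.4133.
Therefore n + δ = s / 6.4133 = 0.41 / 6.4133 = 0.0639, so δ = 0.0639 − 0.030 = 0.0339.

δ ≈ 0.034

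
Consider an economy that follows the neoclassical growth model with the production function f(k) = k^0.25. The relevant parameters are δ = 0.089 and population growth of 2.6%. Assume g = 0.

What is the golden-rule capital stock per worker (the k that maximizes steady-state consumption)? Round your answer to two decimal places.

The golden rule sets f'(k) = n + δ, i.e. α·k^(α−1) = n + δ.
So k^(1−α) = α / (n + δ) = 0.25 / 0.115 = 2.1739.
k_gold = 2.1739^(1/0.75) ≈ 2.8161

k_gold ≈ 2.82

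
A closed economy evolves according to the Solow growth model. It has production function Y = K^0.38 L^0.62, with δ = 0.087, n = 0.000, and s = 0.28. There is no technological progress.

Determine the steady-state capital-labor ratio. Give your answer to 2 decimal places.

At the steady state, Δk = 0, so s·k^α = (n + δ)·k.
Dividing both sides by k: k^(1−α) = s / (n + δ).
k^0.62 = 0.28 / (0.000 + 0.087) = 0.28 / 0.087 = 3.2184
k* = 3.2184^(1/0.62) ≈ 6.5883

k* = 6.59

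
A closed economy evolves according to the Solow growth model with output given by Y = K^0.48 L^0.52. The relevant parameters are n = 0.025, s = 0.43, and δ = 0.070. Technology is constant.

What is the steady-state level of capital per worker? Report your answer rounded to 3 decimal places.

k* = 18.241

In steady state, investment equals break-even investment: s·k^α = (n + δ)·k.
Dividing both sides by k: k^(1−α) = s / (n + δ).
k^0.52 = 0.43 / (0.025 + 0.070) = 0.43 / 0.095 = 4.5263
k* = 4.5263^(1/0.52) ≈ 18.2408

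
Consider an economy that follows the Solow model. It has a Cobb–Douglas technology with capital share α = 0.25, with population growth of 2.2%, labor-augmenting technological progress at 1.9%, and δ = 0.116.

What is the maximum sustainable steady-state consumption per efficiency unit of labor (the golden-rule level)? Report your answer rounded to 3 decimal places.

At the golden rule, f'(k) = n + g + δ, so α·k^(α−1) = n + g + δ and k_gold = (α/(n + g + δ))^(1/(1−α)).
k_gold = (0.25/0.157)^(1/0.75) = 1.5924^1.3333 ≈ 1.8595
c_gold = f(k_gold) − (n + g + δ)·k_gold = 1.1677 − 0.157×1.8595 ≈ 0.8758

c_gold ≈ 0.876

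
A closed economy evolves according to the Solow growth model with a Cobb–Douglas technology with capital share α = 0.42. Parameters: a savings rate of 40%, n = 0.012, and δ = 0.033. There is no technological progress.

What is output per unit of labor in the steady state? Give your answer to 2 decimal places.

Steady state requires s·f(k) = (n + δ)·k, i.e. s·k^α = (n + δ)·k.
Dividing both sides by k: k^(1−α) = s / (n + δ).
k^0.58 = 0.40 / (0.012 + 0.033) = 0.40 / 0.045 = 8.8889
k* = 8.8889^(1/0.58) ≈ 43.2459
y* = (k*)^α = 43.2459^0.42 ≈ 4.8652

y* = 4.87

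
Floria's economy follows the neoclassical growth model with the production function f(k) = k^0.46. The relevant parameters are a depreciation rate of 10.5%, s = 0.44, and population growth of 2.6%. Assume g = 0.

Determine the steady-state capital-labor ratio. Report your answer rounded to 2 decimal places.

At the steady state, Δk = 0, so s·k^α = (n + δ)·k.
Rearranging, k^(1−α) = s / (n + δ).
k^0.54 = 0.44 / (0.026 + 0.105) = 0.44 / 0.131 = 3.3588
k* = 3.3588^(1/0.54) ≈ 9.4279

k* ≈ 9.43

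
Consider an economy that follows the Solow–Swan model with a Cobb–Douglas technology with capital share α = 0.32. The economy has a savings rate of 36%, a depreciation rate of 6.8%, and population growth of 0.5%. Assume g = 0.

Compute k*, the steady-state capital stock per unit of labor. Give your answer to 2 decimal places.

k* = 10.45

Steady state requires s·f(k) = (n + δ)·k, i.e. s·k^α = (n + δ)·k.
Dividing both sides by k: k^(1−α) = s / (n + δ).
k^0.68 = 0.36 / (0.005 + 0.068) = 0.36 / 0.073 = 4.9315
k* = 4.9315^(1/0.68) ≈ 10.4493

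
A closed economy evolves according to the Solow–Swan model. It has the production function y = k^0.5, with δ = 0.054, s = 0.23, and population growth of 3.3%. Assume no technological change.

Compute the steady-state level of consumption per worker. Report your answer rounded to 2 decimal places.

c* = 2.04

At the steady state, Δk = 0, so s·k^α = (n + δ)·k.
Dividing both sides by k: k^(1−α) = s / (n + δ).
k^0.5 = 0.23 / (0.033 + 0.054) = 0.23 / 0.087 = 2.6437
k* = 2.6437^(1/0.5) ≈ 6.9891
y* = (k*)^α = 6.9891^0.5 ≈ 2.6437
c* = (1 − s)·y* = (1 − 0.23) × 2.6437 ≈ 2.0356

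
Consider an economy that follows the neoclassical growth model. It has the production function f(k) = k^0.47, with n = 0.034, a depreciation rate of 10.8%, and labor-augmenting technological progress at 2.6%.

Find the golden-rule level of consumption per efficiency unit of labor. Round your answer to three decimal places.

At the golden rule, f'(k) = n + g + δ, so α·k^(α−1) = n + g + δ and k_gold = (α/(n + g + δ))^(1/(1−α)).
k_gold = (0.47/0.168)^(1/0.53) = 2.7976^1.8868 ≈ 6.9662
c_gold = f(k_gold) − (n + g + δ)·k_gold = 2.4901 − 0.168×6.9662 ≈ 1.3198

c_gold ≈ 1.320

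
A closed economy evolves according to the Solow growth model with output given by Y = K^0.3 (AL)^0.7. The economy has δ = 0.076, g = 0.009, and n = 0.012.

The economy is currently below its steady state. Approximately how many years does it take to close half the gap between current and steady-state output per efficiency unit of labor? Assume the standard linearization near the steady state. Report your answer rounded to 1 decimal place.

Near the steady state the convergence rate is λ = (1 − α)(n + g + δ).
λ = (1 − 0.3) × 0.097 = 0.7 × 0.097 = 0.0679
Half-life = ln 2 / λ = 0.6931 / 0.0679 ≈ 10.21 years

t_½ ≈ 10.2 years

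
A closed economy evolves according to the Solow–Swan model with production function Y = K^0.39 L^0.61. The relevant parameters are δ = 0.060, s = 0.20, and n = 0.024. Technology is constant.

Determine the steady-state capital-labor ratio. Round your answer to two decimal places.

Steady state requires s·f(k) = (n + δ)·k, i.e. s·k^α = (n + δ)·k.
Rearranging, k^(1−α) = s / (n + δ).
k^0.61 = 0.20 / (0.024 + 0.060) = 0.20 / 0.084 = 2.3810
k* = 2.3810^(1/0.61) ≈ 4.1461

k* = 4.15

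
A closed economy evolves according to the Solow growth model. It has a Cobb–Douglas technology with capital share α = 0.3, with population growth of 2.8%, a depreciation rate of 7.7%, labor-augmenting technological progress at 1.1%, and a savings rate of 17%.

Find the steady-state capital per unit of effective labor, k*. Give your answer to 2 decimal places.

k* ≈ 1.73

In steady state, investment equals break-even investment: s·k^α = (n + g + δ)·k.
Rearranging, k^(1−α) = s / (n + g + δ).
k^0.7 = 0.17 / (0.028 + 0.011 + 0.077) = 0.17 / 0.116 = 1.4655
k* = 1.4655^(1/0.7) ≈ 1.7263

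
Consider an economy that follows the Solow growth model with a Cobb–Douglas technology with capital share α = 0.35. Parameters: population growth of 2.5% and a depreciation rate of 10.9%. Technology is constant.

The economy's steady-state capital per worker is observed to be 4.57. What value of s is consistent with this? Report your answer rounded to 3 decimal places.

s ≈ 0.360

Steady state requires s·f(k) = (n + δ)·k, i.e. s·k^α = (n + δ)·k.
So s / (n + δ) = (k*)^(1−α) = 4.57^0.65 = 2.6850.
Therefore s = 2.6850 × (n + δ) = 2.6850 × 0.134 = 0.3598.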